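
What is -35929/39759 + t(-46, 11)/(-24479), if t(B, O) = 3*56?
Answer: -126597929/139037223 ≈ -0.91053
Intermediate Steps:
t(B, O) = 168
-35929/39759 + t(-46, 11)/(-24479) = -35929/39759 + 168/(-24479) = -35929*1/39759 + 168*(-1/24479) = -35929/39759 - 24/3497 = -126597929/139037223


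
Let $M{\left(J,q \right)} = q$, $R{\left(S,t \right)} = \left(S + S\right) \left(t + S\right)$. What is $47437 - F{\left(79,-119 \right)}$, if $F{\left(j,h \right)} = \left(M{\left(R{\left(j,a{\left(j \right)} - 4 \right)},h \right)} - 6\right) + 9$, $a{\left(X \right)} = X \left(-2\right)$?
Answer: $47553$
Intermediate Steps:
$a{\left(X \right)} = - 2 X$
$R{\left(S,t \right)} = 2 S \left(S + t\right)$
$F{\left(j,h \right)} = 3 + h$ ($F{\left(j,h \right)} = \left(h - 6\right) + 9 = \left(-6 + h\right) + 9 = 3 + h$)
$47437 - F{\left(79,-119 \right)} = 47437 - \left(3 - 119\right) = 47437 - -116 = 47437 + 116 = 47553$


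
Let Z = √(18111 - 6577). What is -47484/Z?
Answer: -23742*√11534/5767 ≈ -442.14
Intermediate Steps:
Z = √11534 ≈ 107.40
-47484/Z = -47484*√11534/11534 = -23742*√11534/5767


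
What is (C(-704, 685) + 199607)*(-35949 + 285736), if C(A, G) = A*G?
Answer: -70598049171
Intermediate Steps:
(C(-704, 685) + 199607)*(-35949 + 285736) = (-704*685 + 199607)*(-35949 + 285736) = (-482240 + 199607)*249787 = -282633*249787 = -70598049171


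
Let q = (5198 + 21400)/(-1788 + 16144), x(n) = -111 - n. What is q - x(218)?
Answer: 2374861/7178 ≈ 330.85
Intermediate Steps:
q = 13299/7178 (q = 26598/14356 = 26598*(1/14356) = 13299/7178 ≈ 1.8527)
q - x(218) = 13299/7178 - (-111 - 1*218) = 13299/7178 - (-111 - 218) = 13299/7178 - 1*(-329) = 13299/7178 + 329 = 2374861/7178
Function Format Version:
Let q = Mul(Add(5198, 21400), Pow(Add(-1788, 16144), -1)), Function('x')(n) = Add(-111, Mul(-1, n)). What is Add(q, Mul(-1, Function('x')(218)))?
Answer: Rational(2374861, 7178) ≈ 330.85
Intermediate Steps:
q = Rational(13299, 7178) (q = Mul(26598, Pow(14356, -1)) = Mul(26598, Rational(1, 14356)) = Rational(13299, 7178) ≈ 1.8527)
Add(q, Mul(-1, Function('x')(218))) = Add(Rational(13299, 7178), Mul(-1, Add(-111, Mul(-1, 218)))) = Add(Rational(13299, 7178), Mul(-1, Add(-111, -218))) = Add(Rational(13299, 7178), Mul(-1, -329)) = Add(Rational(13299, 7178), 329) = Rational(2374861, 7178)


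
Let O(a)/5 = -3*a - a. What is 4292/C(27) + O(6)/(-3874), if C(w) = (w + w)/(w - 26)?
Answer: 4158422/52299 ≈ 79.512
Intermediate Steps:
C(w) = 2*w/(-26 + w) (C(w) = (2*w)/(-26 + w) = 2*w/(-26 + w))
O(a) = -20*a (O(a) = 5*(-3*a - a) = 5*(-4*a) = -20*a)
4292/C(27) + O(6)/(-3874) = 4292/((2*27/(-26 + 27))) - 20*6/(-3874) = 4292/((2*27/1)) - 120*(-1/3874) = 4292/((2*27*1)) + 60/1937 = 4292/54 + 60/1937 = 4292*(1/54) + 60/1937 = 2146/27 + 60/1937 = 4158422/52299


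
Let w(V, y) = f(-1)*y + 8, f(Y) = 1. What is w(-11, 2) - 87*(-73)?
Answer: 6361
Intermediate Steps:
w(V, y) = 8 + y (w(V, y) = 1*y + 8 = y + 8 = 8 + y)
w(-11, 2) - 87*(-73) = (8 + 2) - 87*(-73) = 10 + 6351 = 6361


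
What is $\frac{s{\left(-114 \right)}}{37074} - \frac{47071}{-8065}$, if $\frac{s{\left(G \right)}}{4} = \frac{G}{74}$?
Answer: $\frac{10761206763}{1843844495} \approx 5.8363$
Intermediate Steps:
$s{\left(G \right)} = \frac{2 G}{37}$ ($s{\left(G \right)} = 4 \frac{G}{74} = \frac{2 G}{37}$)
$\frac{s{\left(-114 \right)}}{37074} - \frac{47071}{-8065} = \frac{\frac{2}{37} \left(-114\right)}{37074} - \frac{47071}{-8065} = \left(- \frac{228}{37}\right) \frac{1}{37074} - - \frac{47071}{8065} = - \frac{38}{228623} + \frac{47071}{8065} = \frac{10761206763}{1843844495}$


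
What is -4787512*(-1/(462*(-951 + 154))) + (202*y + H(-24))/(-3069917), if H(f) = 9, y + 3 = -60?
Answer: -7346290949533/565193209119 ≈ -12.998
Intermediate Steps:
y = -63 (y = -3 - 60 = -63)
-4787512*(-1/(462*(-951 + 154))) + (202*y + H(-24))/(-3069917) = -4787512*(-1/(462*(-951 + 154))) + (202*(-63) + 9)/(-3069917) = -4787512/((-462*(-797))) + (-12726 + 9)*(-1/3069917) = -4787512/368214 - 12717*(-1/3069917) = -4787512*1/368214 + 12717/3069917 = -2393756/184107 + 12717/3069917 = -7346290949533/565193209119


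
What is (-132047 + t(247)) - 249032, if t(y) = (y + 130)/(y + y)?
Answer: -14480973/38 ≈ -3.8108e+5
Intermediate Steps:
t(y) = (130 + y)/(2*y) (t(y) = (130 + y)/((2*y)) = (130 + y)*(1/(2*y)) = (130 + y)/(2*y))
(-132047 + t(247)) - 249032 = (-132047 + (½)*(130 + 247)/247) - 249032 = (-132047 + (½)*(1/247)*377) - 249032 = (-132047 + 29/38) - 249032 = -5017757/38 - 249032 = -14480973/38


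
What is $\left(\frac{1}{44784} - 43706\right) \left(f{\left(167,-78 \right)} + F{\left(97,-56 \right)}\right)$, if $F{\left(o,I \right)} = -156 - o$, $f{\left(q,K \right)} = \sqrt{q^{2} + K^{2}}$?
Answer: $\frac{495204364259}{44784} - \frac{1957329503 \sqrt{33973}}{44784} \approx 3.0018 \cdot 10^{6}$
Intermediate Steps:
$f{\left(q,K \right)} = \sqrt{K^{2} + q^{2}}$
$\left(\frac{1}{44784} - 43706\right) \left(f{\left(167,-78 \right)} + F{\left(97,-56 \right)}\right) = \left(\frac{1}{44784} - 43706\right) \left(\sqrt{\left(-78\right)^{2} + 167^{2}} - 253\right) = \left(\frac{1}{44784} - 43706\right) \left(\sqrt{6084 + 27889} - 253\right) = - \frac{1957329503 \left(\sqrt{33973} - 253\right)}{44784} = - \frac{1957329503 \left(-253 + \sqrt{33973}\right)}{44784} = \frac{495204364259}{44784} - \frac{1957329503 \sqrt{33973}}{44784}$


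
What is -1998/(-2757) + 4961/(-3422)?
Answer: -2280107/3144818 ≈ -0.72504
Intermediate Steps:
-1998/(-2757) + 4961/(-3422) = -1998*(-1/2757) + 4961*(-1/3422) = 666/919 - 4961/3422 = -2280107/3144818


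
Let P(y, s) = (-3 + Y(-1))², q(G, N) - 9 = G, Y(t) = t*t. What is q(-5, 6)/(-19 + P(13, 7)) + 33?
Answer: 491/15 ≈ 32.733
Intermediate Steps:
Y(t) = t²
q(G, N) = 9 + G
P(y, s) = 4 (P(y, s) = (-3 + (-1)²)² = (-3 + 1)² = (-2)² = 4)
q(-5, 6)/(-19 + P(13, 7)) + 33 = (9 - 5)/(-19 + 4) + 33 = 4/(-15) + 33 = -1/15*4 + 33 = -4/15 + 33 = 491/15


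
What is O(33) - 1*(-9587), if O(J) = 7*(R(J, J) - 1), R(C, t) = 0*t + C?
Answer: 9811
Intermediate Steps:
R(C, t) = C (R(C, t) = 0 + C = C)
O(J) = -7 + 7*J (O(J) = 7*(J - 1) = 7*(-1 + J) = -7 + 7*J)
O(33) - 1*(-9587) = (-7 + 7*33) - 1*(-9587) = (-7 + 231) + 9587 = 224 + 9587 = 9811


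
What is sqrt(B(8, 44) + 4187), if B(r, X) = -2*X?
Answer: sqrt(4099) ≈ 64.023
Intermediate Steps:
sqrt(B(8, 44) + 4187) = sqrt(-2*44 + 4187) = sqrt(-88 + 4187) = sqrt(4099)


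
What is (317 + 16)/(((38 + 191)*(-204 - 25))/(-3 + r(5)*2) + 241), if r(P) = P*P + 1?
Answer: -5439/13544 ≈ -0.40158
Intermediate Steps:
r(P) = 1 + P² (r(P) = P² + 1 = 1 + P²)
(317 + 16)/(((38 + 191)*(-204 - 25))/(-3 + r(5)*2) + 241) = (317 + 16)/(((38 + 191)*(-204 - 25))/(-3 + (1 + 5²)*2) + 241) = 333/((229*(-229))/(-3 + (1 + 25)*2) + 241) = 333/(-52441/(-3 + 26*2) + 241) = 333/(-52441/(-3 + 52) + 241) = 333/(-52441/49 + 241) = 333/(-40632/49) = 333*(-49/40632) = -5439/13544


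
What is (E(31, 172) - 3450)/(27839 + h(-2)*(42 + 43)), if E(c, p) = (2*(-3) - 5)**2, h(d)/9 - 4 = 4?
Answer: -3329/33959 ≈ -0.098030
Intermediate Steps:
h(d) = 72 (h(d) = 36 + 9*4 = 36 + 36 = 72)
E(c, p) = 121 (E(c, p) = (-6 - 5)**2 = (-11)**2 = 121)
(E(31, 172) - 3450)/(27839 + h(-2)*(42 + 43)) = (121 - 3450)/(27839 + 72*(42 + 43)) = -3329/(27839 + 72*85) = -3329/(27839 + 6120) = -3329/33959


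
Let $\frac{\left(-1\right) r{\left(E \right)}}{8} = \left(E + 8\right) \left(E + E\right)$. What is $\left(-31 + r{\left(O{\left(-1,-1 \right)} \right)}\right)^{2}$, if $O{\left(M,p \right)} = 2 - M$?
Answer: $312481$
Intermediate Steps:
$r{\left(E \right)} = - 16 E \left(8 + E\right)$ ($r{\left(E \right)} = - 8 \left(E + 8\right) \left(E + E\right) = - 8 \left(8 + E\right) 2 E = - 8 \cdot 2 E \left(8 + E\right) = - 16 E \left(8 + E\right)$)
$\left(-31 + r{\left(O{\left(-1,-1 \right)} \right)}\right)^{2} = \left(-31 - 16 \left(2 - -1\right) \left(8 + \left(2 - -1\right)\right)\right)^{2} = \left(-31 - 16 \left(2 + 1\right) \left(8 + \left(2 + 1\right)\right)\right)^{2} = \left(-31 - 48 \left(8 + 3\right)\right)^{2} = \left(-31 - 48 \cdot 11\right)^{2} = \left(-31 - 528\right)^{2} = \left(-559\right)^{2} = 312481$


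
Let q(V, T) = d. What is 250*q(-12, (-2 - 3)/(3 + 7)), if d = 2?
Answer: 500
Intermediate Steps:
q(V, T) = 2
250*q(-12, (-2 - 3)/(3 + 7)) = 250*2 = 500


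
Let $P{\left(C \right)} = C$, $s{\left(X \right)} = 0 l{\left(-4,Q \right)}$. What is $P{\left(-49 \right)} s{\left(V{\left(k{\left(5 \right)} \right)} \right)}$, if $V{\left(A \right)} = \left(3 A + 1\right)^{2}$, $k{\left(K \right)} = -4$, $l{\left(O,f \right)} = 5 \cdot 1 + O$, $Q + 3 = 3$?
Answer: $0$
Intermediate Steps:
$Q = 0$ ($Q = -3 + 3 = 0$)
$l{\left(O,f \right)} = 5 + O$
$V{\left(A \right)} = \left(1 + 3 A\right)^{2}$
$s{\left(X \right)} = 0$ ($s{\left(X \right)} = 0 \left(5 - 4\right) = 0 \cdot 1 = 0$)
$P{\left(-49 \right)} s{\left(V{\left(k{\left(5 \right)} \right)} \right)} = \left(-49\right) 0 = 0$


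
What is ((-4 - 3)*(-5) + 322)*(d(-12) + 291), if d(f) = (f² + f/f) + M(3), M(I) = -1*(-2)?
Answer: 156366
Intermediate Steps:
M(I) = 2
d(f) = 3 + f² (d(f) = (f² + f/f) + 2 = (f² + 1) + 2 = (1 + f²) + 2 = 3 + f²)
((-4 - 3)*(-5) + 322)*(d(-12) + 291) = ((-4 - 3)*(-5) + 322)*((3 + (-12)²) + 291) = (-7*(-5) + 322)*((3 + 144) + 291) = (35 + 322)*(147 + 291) = 357*438 = 156366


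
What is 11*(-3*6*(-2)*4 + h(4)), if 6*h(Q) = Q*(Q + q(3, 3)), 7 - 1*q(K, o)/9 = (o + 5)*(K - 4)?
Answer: 7810/3 ≈ 2603.3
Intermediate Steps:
q(K, o) = 63 - 9*(-4 + K)*(5 + o) (q(K, o) = 63 - 9*(o + 5)*(K - 4) = 63 - 9*(5 + o)*(-4 + K) = 63 - 9*(-4 + K)*(5 + o))
h(Q) = Q*(135 + Q)/6 (h(Q) = (Q*(Q + (243 - 45*3 + 36*3 - 9*3*3)))/6 = (Q*(Q + (243 - 135 + 108 - 81)))/6 = (Q*(Q + 135))/6 = (Q*(135 + Q))/6 = Q*(135 + Q)/6)
11*(-3*6*(-2)*4 + h(4)) = 11*(-3*6*(-2)*4 + (1/6)*4*(135 + 4)) = 11*(-(-36)*4 + (1/6)*4*139) = 11*(-3*(-48) + 278/3) = 11*(144 + 278/3) = 11*(710/3) = 7810/3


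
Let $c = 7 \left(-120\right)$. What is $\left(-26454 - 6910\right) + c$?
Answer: $-34204$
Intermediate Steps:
$c = -840$
$\left(-26454 - 6910\right) + c = \left(-26454 - 6910\right) - 840 = -33364 - 840 = -34204$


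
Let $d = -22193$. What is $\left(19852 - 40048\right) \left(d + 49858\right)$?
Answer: $-558722340$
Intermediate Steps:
$\left(19852 - 40048\right) \left(d + 49858\right) = \left(19852 - 40048\right) \left(-22193 + 49858\right) = \left(-20196\right) 27665 = -558722340$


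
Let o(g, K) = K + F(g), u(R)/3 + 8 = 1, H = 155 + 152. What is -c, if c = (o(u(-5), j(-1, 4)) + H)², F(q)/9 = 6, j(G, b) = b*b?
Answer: -142129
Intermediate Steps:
j(G, b) = b²
H = 307
F(q) = 54 (F(q) = 9*6 = 54)
u(R) = -21 (u(R) = -24 + 3*1 = -24 + 3 = -21)
o(g, K) = 54 + K (o(g, K) = K + 54 = 54 + K)
c = 142129 (c = ((54 + 4²) + 307)² = ((54 + 16) + 307)² = (70 + 307)² = 377² = 142129)
-c = -1*142129 = -142129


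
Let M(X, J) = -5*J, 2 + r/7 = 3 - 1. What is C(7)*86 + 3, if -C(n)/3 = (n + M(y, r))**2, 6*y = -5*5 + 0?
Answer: -12639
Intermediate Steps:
y = -25/6 (y = (-5*5 + 0)/6 = (-25 + 0)/6 = (1/6)*(-25) = -25/6 ≈ -4.1667)
r = 0 (r = -14 + 7*(3 - 1) = -14 + 7*2 = -14 + 14 = 0)
C(n) = -3*n**2 (C(n) = -3*(n - 5*0)**2 = -3*(n + 0)**2 = -3*n**2)
C(7)*86 + 3 = -3*7**2*86 + 3 = -3*49*86 + 3 = -147*86 + 3 = -12642 + 3 = -12639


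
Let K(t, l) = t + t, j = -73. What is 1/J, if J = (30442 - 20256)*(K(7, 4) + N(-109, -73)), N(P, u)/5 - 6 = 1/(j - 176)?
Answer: 249/111546886 ≈ 2.2322e-6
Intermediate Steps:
N(P, u) = 7465/249 (N(P, u) = 30 + 5/(-73 - 176) = 30 + 5/(-249) = 30 + 5*(-1/249) = 30 - 5/249 = 7465/249)
K(t, l) = 2*t
J = 111546886/249 (J = (30442 - 20256)*(2*7 + 7465/249) = 10186*(14 + 7465/249) = 10186*(10951/249) = 111546886/249 ≈ 4.4798e+5)
1/J = 1/(111546886/249) = 249/111546886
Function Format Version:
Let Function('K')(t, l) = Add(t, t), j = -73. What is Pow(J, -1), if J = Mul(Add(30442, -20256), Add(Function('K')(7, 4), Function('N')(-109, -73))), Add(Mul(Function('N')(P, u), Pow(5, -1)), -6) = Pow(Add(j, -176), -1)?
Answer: Rational(249, 111546886) ≈ 2.2322e-6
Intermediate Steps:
Function('N')(P, u) = Rational(7465, 249) (Function('N')(P, u) = Add(30, Mul(5, Pow(Add(-73, -176), -1))) = Add(30, Mul(5, Pow(-249, -1))) = Add(30, Mul(5, Rational(-1, 249))) = Add(30, Rational(-5, 249)) = Rational(7465, 249))
Function('K')(t, l) = Mul(2, t)
J = Rational(111546886, 249) (J = Mul(Add(30442, -20256), Add(Mul(2, 7), Rational(7465, 249))) = Mul(10186, Add(14, Rational(7465, 249))) = Mul(10186, Rational(10951, 249)) = Rational(111546886, 249) ≈ 4.4798e+5)
Pow(J, -1) = Pow(Rational(111546886, 249), -1) = Rational(249, 111546886)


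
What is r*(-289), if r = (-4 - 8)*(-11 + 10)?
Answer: -3468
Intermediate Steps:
r = 12 (r = -12*(-1) = 12)
r*(-289) = 12*(-289) = -3468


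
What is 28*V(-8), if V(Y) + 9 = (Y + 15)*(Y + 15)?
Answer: 1120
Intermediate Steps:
V(Y) = -9 + (15 + Y)² (V(Y) = -9 + (Y + 15)*(Y + 15) = -9 + (15 + Y)*(15 + Y) = -9 + (15 + Y)²)
28*V(-8) = 28*(-9 + (15 - 8)²) = 28*(-9 + 7²) = 28*(-9 + 49) = 28*40 = 1120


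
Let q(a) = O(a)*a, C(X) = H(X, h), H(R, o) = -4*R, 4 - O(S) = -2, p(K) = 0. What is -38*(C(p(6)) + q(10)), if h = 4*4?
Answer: -2280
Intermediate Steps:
h = 16
O(S) = 6 (O(S) = 4 - 1*(-2) = 4 + 2 = 6)
C(X) = -4*X
q(a) = 6*a
-38*(C(p(6)) + q(10)) = -38*(-4*0 + 6*10) = -38*(0 + 60) = -38*60 = -2280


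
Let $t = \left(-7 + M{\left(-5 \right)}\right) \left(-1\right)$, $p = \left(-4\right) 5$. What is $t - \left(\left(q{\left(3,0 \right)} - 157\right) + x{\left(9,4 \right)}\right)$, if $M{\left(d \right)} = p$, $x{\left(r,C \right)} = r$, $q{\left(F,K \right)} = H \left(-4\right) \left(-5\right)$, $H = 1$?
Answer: $155$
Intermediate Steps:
$q{\left(F,K \right)} = 20$ ($q{\left(F,K \right)} = 1 \left(-4\right) \left(-5\right) = \left(-4\right) \left(-5\right) = 20$)
$p = -20$
$M{\left(d \right)} = -20$
$t = 27$ ($t = \left(-7 - 20\right) \left(-1\right) = \left(-27\right) \left(-1\right) = 27$)
$t - \left(\left(q{\left(3,0 \right)} - 157\right) + x{\left(9,4 \right)}\right) = 27 - \left(\left(20 - 157\right) + 9\right) = 27 - \left(-137 + 9\right) = 27 - -128 = 27 + 128 = 155$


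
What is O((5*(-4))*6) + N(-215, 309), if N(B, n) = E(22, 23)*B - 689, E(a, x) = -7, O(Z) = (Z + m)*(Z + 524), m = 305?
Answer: 75556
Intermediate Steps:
O(Z) = (305 + Z)*(524 + Z) (O(Z) = (Z + 305)*(Z + 524) = (305 + Z)*(524 + Z))
N(B, n) = -689 - 7*B (N(B, n) = -7*B - 689 = -689 - 7*B)
O((5*(-4))*6) + N(-215, 309) = (159820 + ((5*(-4))*6)² + 829*((5*(-4))*6)) + (-689 - 7*(-215)) = (159820 + (-20*6)² + 829*(-20*6)) + (-689 + 1505) = (159820 + (-120)² + 829*(-120)) + 816 = (159820 + 14400 - 99480) + 816 = 74740 + 816 = 75556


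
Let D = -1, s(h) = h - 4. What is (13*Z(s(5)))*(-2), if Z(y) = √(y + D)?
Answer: 0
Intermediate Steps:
s(h) = -4 + h
Z(y) = √(-1 + y) (Z(y) = √(y - 1) = √(-1 + y))
(13*Z(s(5)))*(-2) = (13*√(-1 + (-4 + 5)))*(-2) = (13*√(-1 + 1))*(-2) = (13*√0)*(-2) = (13*0)*(-2) = 0*(-2) = 0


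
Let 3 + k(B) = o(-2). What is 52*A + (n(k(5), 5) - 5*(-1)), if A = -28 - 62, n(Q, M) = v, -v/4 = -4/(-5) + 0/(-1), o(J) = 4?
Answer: -23391/5 ≈ -4678.2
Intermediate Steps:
v = -16/5 (v = -4*(-4/(-5) + 0/(-1)) = -4*(-4*(-⅕) + 0*(-1)) = -4*(⅘ + 0) = -4*⅘ = -16/5 ≈ -3.2000)
k(B) = 1 (k(B) = -3 + 4 = 1)
n(Q, M) = -16/5
A = -90
52*A + (n(k(5), 5) - 5*(-1)) = 52*(-90) + (-16/5 - 5*(-1)) = -4680 + (-16/5 + 5) = -4680 + 9/5 = -23391/5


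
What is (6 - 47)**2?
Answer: 1681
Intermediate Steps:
(6 - 47)**2 = (-41)**2 = 1681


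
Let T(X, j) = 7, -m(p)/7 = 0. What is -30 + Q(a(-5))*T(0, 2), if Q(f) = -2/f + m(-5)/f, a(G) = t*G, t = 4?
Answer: -293/10 ≈ -29.300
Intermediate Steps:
m(p) = 0 (m(p) = -7*0 = 0)
a(G) = 4*G
Q(f) = -2/f (Q(f) = -2/f + 0/f = -2/f + 0 = -2/f)
-30 + Q(a(-5))*T(0, 2) = -30 - 2/(4*(-5))*7 = -30 - 2/(-20)*7 = -30 - 2*(-1/20)*7 = -30 + (⅒)*7 = -30 + 7/10 = -293/10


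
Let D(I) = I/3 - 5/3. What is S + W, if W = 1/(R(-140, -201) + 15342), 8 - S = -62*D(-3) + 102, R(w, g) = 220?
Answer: -12107233/46686 ≈ -259.33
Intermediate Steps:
D(I) = -5/3 + I/3 (D(I) = I*(⅓) - 5*⅓ = I/3 - 5/3 = -5/3 + I/3)
S = -778/3 (S = 8 - (-62*(-5/3 + (⅓)*(-3)) + 102) = 8 - (-62*(-5/3 - 1) + 102) = 8 - (-62*(-8/3) + 102) = 8 - (496/3 + 102) = 8 - 1*802/3 = 8 - 802/3 = -778/3 ≈ -259.33)
W = 1/15562 (W = 1/(220 + 15342) = 1/15562 ≈ 6.4259e-5)
S + W = -778/3 + 1/15562 = -12107233/46686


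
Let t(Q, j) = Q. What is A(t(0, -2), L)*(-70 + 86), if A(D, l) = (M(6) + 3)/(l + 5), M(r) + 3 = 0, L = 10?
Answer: 0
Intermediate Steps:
M(r) = -3 (M(r) = -3 + 0 = -3)
A(D, l) = 0 (A(D, l) = (-3 + 3)/(l + 5) = 0/(5 + l) = 0)
A(t(0, -2), L)*(-70 + 86) = 0*(-70 + 86) = 0*16 = 0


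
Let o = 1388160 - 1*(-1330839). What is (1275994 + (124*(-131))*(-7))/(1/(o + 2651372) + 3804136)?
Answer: 2487738439814/6809873884819 ≈ 0.36531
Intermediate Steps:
o = 2718999 (o = 1388160 + 1330839 = 2718999)
(1275994 + (124*(-131))*(-7))/(1/(o + 2651372) + 3804136) = (1275994 + (124*(-131))*(-7))/(1/(2718999 + 2651372) + 3804136) = (1275994 - 16244*(-7))/(1/5370371 + 3804136) = (1275994 + 113708)/(1/5370371 + 3804136) = 1389702/(20429621654457/5370371) = 1389702*(5370371/20429621654457) = 2487738439814/6809873884819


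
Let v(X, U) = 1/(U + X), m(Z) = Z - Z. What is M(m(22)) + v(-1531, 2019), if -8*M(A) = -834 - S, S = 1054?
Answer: 115169/488 ≈ 236.00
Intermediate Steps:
m(Z) = 0
M(A) = 236 (M(A) = -(-834 - 1*1054)/8 = -(-834 - 1054)/8 = -⅛*(-1888) = 236)
M(m(22)) + v(-1531, 2019) = 236 + 1/(2019 - 1531) = 236 + 1/488 = 115169/488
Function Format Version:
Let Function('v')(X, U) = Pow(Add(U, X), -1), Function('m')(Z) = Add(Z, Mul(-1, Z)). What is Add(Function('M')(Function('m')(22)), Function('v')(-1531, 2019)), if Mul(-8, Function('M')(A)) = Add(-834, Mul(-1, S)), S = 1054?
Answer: Rational(115169, 488) ≈ 236.00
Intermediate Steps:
Function('m')(Z) = 0
Function('M')(A) = 236 (Function('M')(A) = Mul(Rational(-1, 8), Add(-834, Mul(-1, 1054))) = Mul(Rational(-1, 8), Add(-834, -1054)) = Mul(Rational(-1, 8), -1888) = 236)
Add(Function('M')(Function('m')(22)), Function('v')(-1531, 2019)) = Add(236, Pow(Add(2019, -1531), -1)) = Add(236, Pow(488, -1)) = Add(236, Rational(1, 488)) = Rational(115169, 488)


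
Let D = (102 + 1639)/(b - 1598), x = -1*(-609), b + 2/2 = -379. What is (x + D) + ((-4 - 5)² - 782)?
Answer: -183717/1978 ≈ -92.880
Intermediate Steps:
b = -380 (b = -1 - 379 = -380)
x = 609
D = -1741/1978 (D = (102 + 1639)/(-380 - 1598) = 1741/(-1978) = 1741*(-1/1978) = -1741/1978 ≈ -0.88018)
(x + D) + ((-4 - 5)² - 782) = (609 - 1741/1978) + ((-4 - 5)² - 782) = 1202861/1978 + ((-9)² - 782) = 1202861/1978 + (81 - 782) = 1202861/1978 - 701 = -183717/1978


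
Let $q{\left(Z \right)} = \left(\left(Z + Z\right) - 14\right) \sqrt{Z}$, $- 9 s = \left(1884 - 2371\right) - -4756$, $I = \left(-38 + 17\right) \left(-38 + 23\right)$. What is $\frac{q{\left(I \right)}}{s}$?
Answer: $- \frac{5544 \sqrt{35}}{1423} \approx -23.049$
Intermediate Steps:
$I = 315$ ($I = \left(-21\right) \left(-15\right) = 315$)
$s = - \frac{1423}{3}$ ($s = - \frac{\left(1884 - 2371\right) - -4756}{9} = - \frac{\left(1884 - 2371\right) + 4756}{9} = - \frac{-487 + 4756}{9} = \left(- \frac{1}{9}\right) 4269 = - \frac{1423}{3} \approx -474.33$)
$q{\left(Z \right)} = \sqrt{Z} \left(-14 + 2 Z\right)$ ($q{\left(Z \right)} = \left(2 Z - 14\right) \sqrt{Z} = \left(-14 + 2 Z\right) \sqrt{Z} = \sqrt{Z} \left(-14 + 2 Z\right)$)
$\frac{q{\left(I \right)}}{s} = \frac{2 \sqrt{315} \left(-7 + 315\right)}{- \frac{1423}{3}} = 2 \cdot 3 \sqrt{35} \cdot 308 \left(- \frac{3}{1423}\right) = 1848 \sqrt{35} \left(- \frac{3}{1423}\right) = - \frac{5544 \sqrt{35}}{1423}$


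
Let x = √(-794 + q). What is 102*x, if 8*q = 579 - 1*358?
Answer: 51*I*√12262/2 ≈ 2823.7*I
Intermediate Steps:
q = 221/8 (q = (579 - 1*358)/8 = (579 - 358)/8 = (⅛)*221 = 221/8 ≈ 27.625)
x = I*√12262/4 (x = √(-794 + 221/8) = √(-6131/8) = I*√12262/4 ≈ 27.683*I)
102*x = 102*(I*√12262/4) = 51*I*√12262/2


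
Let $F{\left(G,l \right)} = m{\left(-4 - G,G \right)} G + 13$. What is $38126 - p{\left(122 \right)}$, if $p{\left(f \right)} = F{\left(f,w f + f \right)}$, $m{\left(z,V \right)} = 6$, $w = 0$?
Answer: $37381$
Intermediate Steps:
$F{\left(G,l \right)} = 13 + 6 G$ ($F{\left(G,l \right)} = 6 G + 13 = 13 + 6 G$)
$p{\left(f \right)} = 13 + 6 f$
$38126 - p{\left(122 \right)} = 38126 - \left(13 + 6 \cdot 122\right) = 38126 - \left(13 + 732\right) = 38126 - 745 = 37381$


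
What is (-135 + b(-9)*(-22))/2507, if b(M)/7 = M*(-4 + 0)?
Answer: -5679/2507 ≈ -2.2653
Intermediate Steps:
b(M) = -28*M (b(M) = 7*(M*(-4 + 0)) = 7*(M*(-4)) = 7*(-4*M) = -28*M)
(-135 + b(-9)*(-22))/2507 = (-135 - 28*(-9)*(-22))/2507 = (-135 + 252*(-22))*(1/2507) = (-135 - 5544)*(1/2507) = -5679*1/2507 = -5679/2507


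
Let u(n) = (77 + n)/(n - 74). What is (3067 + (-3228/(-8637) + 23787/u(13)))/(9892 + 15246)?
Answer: -375851327/723723020 ≈ -0.51933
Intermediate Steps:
u(n) = (77 + n)/(-74 + n)
(3067 + (-3228/(-8637) + 23787/u(13)))/(9892 + 15246) = (3067 + (-3228/(-8637) + 23787/(((77 + 13)/(-74 + 13)))))/(9892 + 15246) = (3067 + (-3228*(-1/8637) + 23787/((90/(-61)))))/25138 = (3067 + (1076/2879 + 23787/((-1/61*90))))*(1/25138) = (3067 + (1076/2879 + 23787/(-90/61)))*(1/25138) = (3067 + (1076/2879 + 23787*(-61/90)))*(1/25138) = (3067 + (1076/2879 - 161223/10))*(1/25138) = (3067 - 464150257/28790)*(1/25138) = -375851327/28790*1/25138 = -375851327/723723020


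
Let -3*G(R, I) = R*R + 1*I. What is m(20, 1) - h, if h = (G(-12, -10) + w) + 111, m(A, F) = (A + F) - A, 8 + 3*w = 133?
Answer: -107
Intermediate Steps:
w = 125/3 (w = -8/3 + (⅓)*133 = -8/3 + 133/3 = 125/3 ≈ 41.667)
G(R, I) = -I/3 - R²/3 (G(R, I) = -(R*R + 1*I)/3 = -(R² + I)/3 = -(I + R²)/3 = -I/3 - R²/3)
m(A, F) = F
h = 108 (h = ((-⅓*(-10) - ⅓*(-12)²) + 125/3) + 111 = ((10/3 - ⅓*144) + 125/3) + 111 = ((10/3 - 48) + 125/3) + 111 = (-134/3 + 125/3) + 111 = -3 + 111 = 108)
m(20, 1) - h = 1 - 1*108 = 1 - 108 = -107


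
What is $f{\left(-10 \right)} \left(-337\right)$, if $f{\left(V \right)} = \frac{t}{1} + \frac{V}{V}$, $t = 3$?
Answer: $-1348$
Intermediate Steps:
$f{\left(V \right)} = 4$ ($f{\left(V \right)} = \frac{3}{1} + \frac{V}{V} = 3 \cdot 1 + 1 = 3 + 1 = 4$)
$f{\left(-10 \right)} \left(-337\right) = 4 \left(-337\right) = -1348$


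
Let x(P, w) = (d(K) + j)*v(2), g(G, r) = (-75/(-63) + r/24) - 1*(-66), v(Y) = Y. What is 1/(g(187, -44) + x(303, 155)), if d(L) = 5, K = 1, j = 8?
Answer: 14/1279 ≈ 0.010946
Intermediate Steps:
g(G, r) = 1411/21 + r/24 (g(G, r) = (-75*(-1/63) + r*(1/24)) + 66 = (25/21 + r/24) + 66 = 1411/21 + r/24)
x(P, w) = 26 (x(P, w) = (5 + 8)*2 = 13*2 = 26)
1/(g(187, -44) + x(303, 155)) = 1/((1411/21 + (1/24)*(-44)) + 26) = 1/((1411/21 - 11/6) + 26) = 1/(915/14 + 26) = 1/(1279/14) = 14/1279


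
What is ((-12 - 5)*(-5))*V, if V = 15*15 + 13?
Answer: 20230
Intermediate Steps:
V = 238 (V = 225 + 13 = 238)
((-12 - 5)*(-5))*V = ((-12 - 5)*(-5))*238 = -17*(-5)*238 = 85*238 = 20230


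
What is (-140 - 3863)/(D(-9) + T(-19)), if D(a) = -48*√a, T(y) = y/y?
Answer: -4003/20737 - 576432*I/20737 ≈ -0.19304 - 27.797*I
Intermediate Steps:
T(y) = 1
(-140 - 3863)/(D(-9) + T(-19)) = (-140 - 3863)/(-144*I + 1) = -4003/(-144*I + 1) = -4003*(1 + 144*I)/20737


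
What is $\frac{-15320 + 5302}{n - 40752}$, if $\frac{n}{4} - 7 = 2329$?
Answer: $\frac{5009}{15704} \approx 0.31896$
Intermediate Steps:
$n = 9344$ ($n = 28 + 4 \cdot 2329 = 28 + 9316 = 9344$)
$\frac{-15320 + 5302}{n - 40752} = \frac{-15320 + 5302}{9344 - 40752} = - \frac{10018}{-31408} = \left(-10018\right) \left(- \frac{1}{31408}\right) = \frac{5009}{15704}$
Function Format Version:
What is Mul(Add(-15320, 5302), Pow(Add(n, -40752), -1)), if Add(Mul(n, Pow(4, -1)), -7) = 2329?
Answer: Rational(5009, 15704) ≈ 0.31896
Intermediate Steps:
n = 9344 (n = Add(28, Mul(4, 2329)) = Add(28, 9316) = 9344)
Mul(Add(-15320, 5302), Pow(Add(n, -40752), -1)) = Mul(Add(-15320, 5302), Pow(Add(9344, -40752), -1)) = Mul(-10018, Pow(-31408, -1)) = Mul(-10018, Rational(-1, 31408)) = Rational(5009, 15704)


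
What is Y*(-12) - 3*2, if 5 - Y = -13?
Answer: -222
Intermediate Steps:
Y = 18 (Y = 5 - 1*(-13) = 5 + 13 = 18)
Y*(-12) - 3*2 = 18*(-12) - 3*2 = -216 - 6 = -222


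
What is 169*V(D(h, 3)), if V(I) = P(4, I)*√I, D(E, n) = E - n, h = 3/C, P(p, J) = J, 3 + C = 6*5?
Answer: -4394*I*√26/27 ≈ -829.82*I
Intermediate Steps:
C = 27 (C = -3 + 6*5 = -3 + 30 = 27)
h = ⅑ (h = 3/27 = 3*(1/27) = ⅑ ≈ 0.11111)
V(I) = I^(3/2) (V(I) = I*√I = I^(3/2))
169*V(D(h, 3)) = 169*(⅑ - 1*3)^(3/2) = 169*(⅑ - 3)^(3/2) = 169*(-26/9)^(3/2) = 169*(-26*I*√26/27) = -4394*I*√26/27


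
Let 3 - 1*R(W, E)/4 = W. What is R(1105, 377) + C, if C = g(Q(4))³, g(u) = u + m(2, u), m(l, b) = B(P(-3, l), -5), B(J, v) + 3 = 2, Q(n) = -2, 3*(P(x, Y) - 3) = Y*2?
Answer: -4435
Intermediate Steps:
P(x, Y) = 3 + 2*Y/3 (P(x, Y) = 3 + (Y*2)/3 = 3 + (2*Y)/3 = 3 + 2*Y/3)
R(W, E) = 12 - 4*W
B(J, v) = -1 (B(J, v) = -3 + 2 = -1)
m(l, b) = -1
g(u) = -1 + u (g(u) = u - 1 = -1 + u)
C = -27 (C = (-1 - 2)³ = (-3)³ = -27)
R(1105, 377) + C = (12 - 4*1105) - 27 = (12 - 4420) - 27 = -4408 - 27 = -4435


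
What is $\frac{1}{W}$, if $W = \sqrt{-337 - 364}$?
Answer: $- \frac{i \sqrt{701}}{701} \approx - 0.037769 i$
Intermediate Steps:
$W = i \sqrt{701}$ ($W = \sqrt{-701} = i \sqrt{701} \approx 26.476 i$)
$\frac{1}{W} = \frac{1}{i \sqrt{701}} = - \frac{i \sqrt{701}}{701}$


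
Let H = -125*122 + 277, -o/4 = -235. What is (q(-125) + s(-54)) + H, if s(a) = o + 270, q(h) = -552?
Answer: -14315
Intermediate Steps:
o = 940 (o = -4*(-235) = 940)
s(a) = 1210 (s(a) = 940 + 270 = 1210)
H = -14973 (H = -15250 + 277 = -14973)
(q(-125) + s(-54)) + H = (-552 + 1210) - 14973 = 658 - 14973 = -14315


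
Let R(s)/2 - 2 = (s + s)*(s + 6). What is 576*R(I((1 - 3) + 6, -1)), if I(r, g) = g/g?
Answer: 18432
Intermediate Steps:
I(r, g) = 1
R(s) = 4 + 4*s*(6 + s) (R(s) = 4 + 2*((s + s)*(s + 6)) = 4 + 2*((2*s)*(6 + s)) = 4 + 2*(2*s*(6 + s)) = 4 + 4*s*(6 + s))
576*R(I((1 - 3) + 6, -1)) = 576*(4 + 4*1**2 + 24*1) = 576*(4 + 4*1 + 24) = 576*(4 + 4 + 24) = 576*32 = 18432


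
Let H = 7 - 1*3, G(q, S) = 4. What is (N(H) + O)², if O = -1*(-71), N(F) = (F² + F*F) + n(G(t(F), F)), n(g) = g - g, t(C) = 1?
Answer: 10609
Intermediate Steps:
n(g) = 0
H = 4 (H = 7 - 3 = 4)
N(F) = 2*F² (N(F) = (F² + F*F) + 0 = (F² + F²) + 0 = 2*F² + 0 = 2*F²)
O = 71
(N(H) + O)² = (2*4² + 71)² = (2*16 + 71)² = (32 + 71)² = 103² = 10609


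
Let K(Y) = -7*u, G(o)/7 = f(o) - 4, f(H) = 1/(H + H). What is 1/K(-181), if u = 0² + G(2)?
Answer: 4/735 ≈ 0.0054422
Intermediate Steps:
f(H) = 1/(2*H)
G(o) = -28 + 7/(2*o) (G(o) = 7*(1/(2*o) - 4) = 7*(-4 + 1/(2*o)) = -28 + 7/(2*o))
u = -105/4 (u = 0² + (-28 + (7/2)/2) = 0 + (-28 + (7/2)*(½)) = 0 + (-28 + 7/4) = 0 - 105/4 = -105/4 ≈ -26.250)
K(Y) = 735/4 (K(Y) = -7*(-105/4) = 735/4)
1/K(-181) = 1/(735/4) = 4/735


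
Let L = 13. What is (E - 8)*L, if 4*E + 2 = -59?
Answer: -1209/4 ≈ -302.25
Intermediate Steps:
E = -61/4 (E = -1/2 + (1/4)*(-59) = -1/2 - 59/4 = -61/4 ≈ -15.250)
(E - 8)*L = (-61/4 - 8)*13 = -93/4*13 = -1209/4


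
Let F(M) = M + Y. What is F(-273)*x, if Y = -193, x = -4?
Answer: 1864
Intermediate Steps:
F(M) = -193 + M (F(M) = M - 193 = -193 + M)
F(-273)*x = (-193 - 273)*(-4) = -466*(-4) = 1864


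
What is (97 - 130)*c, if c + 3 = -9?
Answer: 396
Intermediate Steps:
c = -12 (c = -3 - 9 = -12)
(97 - 130)*c = (97 - 130)*(-12) = -33*(-12) = 396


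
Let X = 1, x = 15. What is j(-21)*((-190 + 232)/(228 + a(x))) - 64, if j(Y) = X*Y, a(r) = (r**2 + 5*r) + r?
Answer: -11878/181 ≈ -65.624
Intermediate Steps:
a(r) = r**2 + 6*r
j(Y) = Y (j(Y) = 1*Y = Y)
j(-21)*((-190 + 232)/(228 + a(x))) - 64 = -21*(-190 + 232)/(228 + 15*(6 + 15)) - 64 = -882/(228 + 15*21) - 64 = -882/(228 + 315) - 64 = -882/543 - 64 = -21*14/181 - 64 = -294/181 - 64 = -11878/181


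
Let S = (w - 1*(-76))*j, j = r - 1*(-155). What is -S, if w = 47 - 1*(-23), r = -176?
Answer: 3066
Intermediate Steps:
w = 70 (w = 47 + 23 = 70)
j = -21 (j = -176 - 1*(-155) = -176 + 155 = -21)
S = -3066 (S = (70 - 1*(-76))*(-21) = (70 + 76)*(-21) = 146*(-21) = -3066)
-S = -1*(-3066) = 3066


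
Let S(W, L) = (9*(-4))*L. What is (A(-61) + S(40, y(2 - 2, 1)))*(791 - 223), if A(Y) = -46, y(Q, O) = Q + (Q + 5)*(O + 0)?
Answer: -128368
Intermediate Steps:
y(Q, O) = Q + O*(5 + Q) (y(Q, O) = Q + (5 + Q)*O = Q + O*(5 + Q))
S(W, L) = -36*L
(A(-61) + S(40, y(2 - 2, 1)))*(791 - 223) = (-46 - 36*((2 - 2) + 5*1 + 1*(2 - 2)))*(791 - 223) = (-46 - 36*(0 + 5 + 1*0))*568 = (-46 - 36*(0 + 5 + 0))*568 = (-46 - 36*5)*568 = (-46 - 180)*568 = -226*568 = -128368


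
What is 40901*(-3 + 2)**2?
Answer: 40901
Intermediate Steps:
40901*(-3 + 2)**2 = 40901*(-1)**2 = 40901*1 = 40901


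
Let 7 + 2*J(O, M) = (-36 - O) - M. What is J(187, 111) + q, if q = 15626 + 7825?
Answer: 46561/2 ≈ 23281.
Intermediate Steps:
J(O, M) = -43/2 - M/2 - O/2 (J(O, M) = -7/2 + ((-36 - O) - M)/2 = -7/2 + (-36 - M - O)/2 = -7/2 + (-18 - M/2 - O/2) = -43/2 - M/2 - O/2)
q = 23451
J(187, 111) + q = (-43/2 - ½*111 - ½*187) + 23451 = (-43/2 - 111/2 - 187/2) + 23451 = -341/2 + 23451 = 46561/2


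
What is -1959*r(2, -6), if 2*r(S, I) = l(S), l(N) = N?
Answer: -1959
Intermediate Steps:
r(S, I) = S/2
-1959*r(2, -6) = -1959*2/2 = -1959*1 = -1959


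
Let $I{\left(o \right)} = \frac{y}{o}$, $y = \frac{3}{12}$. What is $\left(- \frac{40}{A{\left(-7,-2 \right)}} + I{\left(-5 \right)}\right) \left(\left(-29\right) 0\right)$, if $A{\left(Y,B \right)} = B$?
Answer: $0$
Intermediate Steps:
$y = \frac{1}{4}$ ($y = 3 \cdot \frac{1}{12} = \frac{1}{4} \approx 0.25$)
$I{\left(o \right)} = \frac{1}{4 o}$
$\left(- \frac{40}{A{\left(-7,-2 \right)}} + I{\left(-5 \right)}\right) \left(\left(-29\right) 0\right) = \left(- \frac{40}{-2} + \frac{1}{4 \left(-5\right)}\right) \left(\left(-29\right) 0\right) = \left(\left(-40\right) \left(- \frac{1}{2}\right) + \frac{1}{4} \left(- \frac{1}{5}\right)\right) 0 = \left(20 - \frac{1}{20}\right) 0 = \frac{399}{20} \cdot 0 = 0$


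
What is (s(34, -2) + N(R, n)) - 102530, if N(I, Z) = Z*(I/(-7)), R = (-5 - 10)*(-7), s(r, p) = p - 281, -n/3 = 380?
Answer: -85713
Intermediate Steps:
n = -1140 (n = -3*380 = -1140)
s(r, p) = -281 + p
R = 105 (R = -15*(-7) = 105)
N(I, Z) = -I*Z/7 (N(I, Z) = Z*(I*(-⅐)) = Z*(-I/7) = -I*Z/7)
(s(34, -2) + N(R, n)) - 102530 = ((-281 - 2) - ⅐*105*(-1140)) - 102530 = (-283 + 17100) - 102530 = 16817 - 102530 = -85713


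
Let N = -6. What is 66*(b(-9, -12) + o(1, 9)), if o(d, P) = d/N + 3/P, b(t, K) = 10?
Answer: 671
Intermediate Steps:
o(d, P) = 3/P - d/6 (o(d, P) = d/(-6) + 3/P = d*(-⅙) + 3/P = -d/6 + 3/P = 3/P - d/6)
66*(b(-9, -12) + o(1, 9)) = 66*(10 + (3/9 - ⅙*1)) = 66*(10 + (3*(⅑) - ⅙)) = 66*(10 + (⅓ - ⅙)) = 66*(10 + ⅙) = 66*(61/6) = 671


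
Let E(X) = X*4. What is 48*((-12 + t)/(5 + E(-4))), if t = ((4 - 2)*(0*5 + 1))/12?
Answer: 568/11 ≈ 51.636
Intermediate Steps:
E(X) = 4*X
t = ⅙ (t = (2*(0 + 1))*(1/12) = (2*1)*(1/12) = 2*(1/12) = ⅙ ≈ 0.16667)
48*((-12 + t)/(5 + E(-4))) = 48*((-12 + ⅙)/(5 + 4*(-4))) = 48*(-71/6/(5 - 16)) = 48*(-71/6/(-11)) = 48*(-1/11*(-71/6)) = 48*(71/66) = 568/11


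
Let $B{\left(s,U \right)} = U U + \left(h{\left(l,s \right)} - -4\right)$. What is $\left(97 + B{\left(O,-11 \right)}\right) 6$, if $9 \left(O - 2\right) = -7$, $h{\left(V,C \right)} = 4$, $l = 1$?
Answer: $1356$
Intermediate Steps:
$O = \frac{11}{9}$ ($O = 2 + \frac{1}{9} \left(-7\right) = 2 - \frac{7}{9} = \frac{11}{9} \approx 1.2222$)
$B{\left(s,U \right)} = 8 + U^{2}$ ($B{\left(s,U \right)} = U U + \left(4 - -4\right) = U^{2} + \left(4 + 4\right) = U^{2} + 8 = 8 + U^{2}$)
$\left(97 + B{\left(O,-11 \right)}\right) 6 = \left(97 + \left(8 + \left(-11\right)^{2}\right)\right) 6 = \left(97 + \left(8 + 121\right)\right) 6 = \left(97 + 129\right) 6 = 226 \cdot 6 = 1356$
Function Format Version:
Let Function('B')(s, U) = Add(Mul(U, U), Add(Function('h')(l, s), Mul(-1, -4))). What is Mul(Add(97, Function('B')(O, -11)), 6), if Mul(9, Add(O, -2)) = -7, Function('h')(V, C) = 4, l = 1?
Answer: 1356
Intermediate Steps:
O = Rational(11, 9) (O = Add(2, Mul(Rational(1, 9), -7)) = Add(2, Rational(-7, 9)) = Rational(11, 9) ≈ 1.2222)
Function('B')(s, U) = Add(8, Pow(U, 2)) (Function('B')(s, U) = Add(Mul(U, U), Add(4, Mul(-1, -4))) = Add(Pow(U, 2), Add(4, 4)) = Add(Pow(U, 2), 8) = Add(8, Pow(U, 2)))
Mul(Add(97, Function('B')(O, -11)), 6) = Mul(Add(97, Add(8, Pow(-11, 2))), 6) = Mul(Add(97, Add(8, 121)), 6) = Mul(Add(97, 129), 6) = Mul(226, 6) = 1356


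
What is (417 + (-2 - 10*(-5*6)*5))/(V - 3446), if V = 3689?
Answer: 1915/243 ≈ 7.8807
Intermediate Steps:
(417 + (-2 - 10*(-5*6)*5))/(V - 3446) = (417 + (-2 - 10*(-5*6)*5))/(3689 - 3446) = (417 + (-2 - (-300)*5))/243 = (417 + (-2 - 10*(-150)))*(1/243) = (417 + (-2 + 1500))*(1/243) = (417 + 1498)*(1/243) = 1915*(1/243) = 1915/243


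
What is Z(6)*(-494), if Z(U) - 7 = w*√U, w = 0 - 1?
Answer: -3458 + 494*√6 ≈ -2248.0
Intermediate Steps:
w = -1
Z(U) = 7 - √U
Z(6)*(-494) = (7 - √6)*(-494) = -3458 + 494*√6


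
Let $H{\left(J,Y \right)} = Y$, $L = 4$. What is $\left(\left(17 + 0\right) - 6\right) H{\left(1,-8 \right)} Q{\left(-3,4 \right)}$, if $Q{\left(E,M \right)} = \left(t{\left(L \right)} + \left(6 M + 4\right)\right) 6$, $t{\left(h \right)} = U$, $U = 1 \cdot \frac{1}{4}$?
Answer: $-14916$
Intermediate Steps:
$U = \frac{1}{4}$ ($U = 1 \cdot \frac{1}{4} = \frac{1}{4} \approx 0.25$)
$t{\left(h \right)} = \frac{1}{4}$
$Q{\left(E,M \right)} = \frac{51}{2} + 36 M$ ($Q{\left(E,M \right)} = \left(\frac{1}{4} + \left(6 M + 4\right)\right) 6 = \left(\frac{1}{4} + \left(4 + 6 M\right)\right) 6 = \left(\frac{17}{4} + 6 M\right) 6 = \frac{51}{2} + 36 M$)
$\left(\left(17 + 0\right) - 6\right) H{\left(1,-8 \right)} Q{\left(-3,4 \right)} = \left(\left(17 + 0\right) - 6\right) \left(-8\right) \left(\frac{51}{2} + 36 \cdot 4\right) = \left(17 - 6\right) \left(-8\right) \left(\frac{51}{2} + 144\right) = 11 \left(-8\right) \frac{339}{2} = \left(-88\right) \frac{339}{2} = -14916$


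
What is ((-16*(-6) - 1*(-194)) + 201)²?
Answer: 241081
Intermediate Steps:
((-16*(-6) - 1*(-194)) + 201)² = ((96 + 194) + 201)² = (290 + 201)² = 491² = 241081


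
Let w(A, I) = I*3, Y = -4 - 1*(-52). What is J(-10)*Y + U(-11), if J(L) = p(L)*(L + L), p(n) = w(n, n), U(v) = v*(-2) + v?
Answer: 28811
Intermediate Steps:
U(v) = -v (U(v) = -2*v + v = -v)
Y = 48 (Y = -4 + 52 = 48)
w(A, I) = 3*I
p(n) = 3*n
J(L) = 6*L² (J(L) = (3*L)*(L + L) = (3*L)*(2*L) = 6*L²)
J(-10)*Y + U(-11) = (6*(-10)²)*48 - 1*(-11) = (6*100)*48 + 11 = 600*48 + 11 = 28800 + 11 = 28811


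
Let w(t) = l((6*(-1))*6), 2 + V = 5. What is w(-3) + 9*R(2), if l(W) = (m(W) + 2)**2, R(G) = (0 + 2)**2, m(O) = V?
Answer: 61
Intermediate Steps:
V = 3 (V = -2 + 5 = 3)
m(O) = 3
R(G) = 4 (R(G) = 2**2 = 4)
l(W) = 25 (l(W) = (3 + 2)**2 = 5**2 = 25)
w(t) = 25
w(-3) + 9*R(2) = 25 + 9*4 = 25 + 36 = 61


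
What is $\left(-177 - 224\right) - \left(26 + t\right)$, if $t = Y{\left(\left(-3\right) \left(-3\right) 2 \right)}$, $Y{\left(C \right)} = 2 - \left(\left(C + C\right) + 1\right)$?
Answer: $-392$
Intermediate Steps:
$Y{\left(C \right)} = 1 - 2 C$ ($Y{\left(C \right)} = 2 - \left(2 C + 1\right) = 2 - \left(1 + 2 C\right) = 1 - 2 C$)
$t = -35$ ($t = 1 - 2 \left(-3\right) \left(-3\right) 2 = 1 - 2 \cdot 9 \cdot 2 = 1 - 36 = -35$)
$\left(-177 - 224\right) - \left(26 + t\right) = \left(-177 - 224\right) - \left(26 - 35\right) = \left(-177 - 224\right) - -9 = -401 + 9 = -392$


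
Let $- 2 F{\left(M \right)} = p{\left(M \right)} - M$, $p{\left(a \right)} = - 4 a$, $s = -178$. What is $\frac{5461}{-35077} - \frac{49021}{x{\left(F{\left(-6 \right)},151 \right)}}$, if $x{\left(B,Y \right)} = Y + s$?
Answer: $\frac{1719362170}{947079} \approx 1815.4$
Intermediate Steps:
$F{\left(M \right)} = \frac{5 M}{2}$ ($F{\left(M \right)} = - \frac{- 4 M - M}{2} = - \frac{\left(-5\right) M}{2} = \frac{5 M}{2}$)
$x{\left(B,Y \right)} = -178 + Y$ ($x{\left(B,Y \right)} = Y - 178 = -178 + Y$)
$\frac{5461}{-35077} - \frac{49021}{x{\left(F{\left(-6 \right)},151 \right)}} = \frac{5461}{-35077} - \frac{49021}{-178 + 151} = 5461 \left(- \frac{1}{35077}\right) - \frac{49021}{-27} = - \frac{5461}{35077} - - \frac{49021}{27} = - \frac{5461}{35077} + \frac{49021}{27} = \frac{1719362170}{947079}$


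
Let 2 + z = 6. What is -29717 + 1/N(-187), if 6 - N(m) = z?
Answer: -59433/2 ≈ -29717.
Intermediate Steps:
z = 4 (z = -2 + 6 = 4)
N(m) = 2 (N(m) = 6 - 1*4 = 6 - 4 = 2)
-29717 + 1/N(-187) = -29717 + 1/2 = -59433/2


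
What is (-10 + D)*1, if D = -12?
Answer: -22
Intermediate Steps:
(-10 + D)*1 = (-10 - 12)*1 = -22*1 = -22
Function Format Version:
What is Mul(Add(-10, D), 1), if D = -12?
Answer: -22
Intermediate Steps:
Mul(Add(-10, D), 1) = Mul(Add(-10, -12), 1) = Mul(-22, 1) = -22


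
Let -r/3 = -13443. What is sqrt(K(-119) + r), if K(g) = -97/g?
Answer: 4*sqrt(35694407)/119 ≈ 200.82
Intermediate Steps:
r = 40329 (r = -3*(-13443) = 40329)
sqrt(K(-119) + r) = sqrt(-97/(-119) + 40329) = sqrt(-97*(-1/119) + 40329) = sqrt(97/119 + 40329) = sqrt(4799248/119) = 4*sqrt(35694407)/119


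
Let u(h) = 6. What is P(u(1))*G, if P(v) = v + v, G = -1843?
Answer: -22116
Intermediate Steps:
P(v) = 2*v
P(u(1))*G = (2*6)*(-1843) = 12*(-1843) = -22116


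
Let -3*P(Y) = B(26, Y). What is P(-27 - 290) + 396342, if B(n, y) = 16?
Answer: 1189010/3 ≈ 3.9634e+5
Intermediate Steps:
P(Y) = -16/3 (P(Y) = -1/3*16 = -16/3)
P(-27 - 290) + 396342 = -16/3 + 396342 = 1189010/3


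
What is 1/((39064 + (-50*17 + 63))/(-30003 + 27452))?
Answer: -2551/38277 ≈ -0.066646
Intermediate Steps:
1/((39064 + (-50*17 + 63))/(-30003 + 27452)) = 1/((39064 + (-850 + 63))/(-2551)) = 1/((39064 - 787)*(-1/2551)) = 1/(38277*(-1/2551)) = 1/(-38277/2551) = -2551/38277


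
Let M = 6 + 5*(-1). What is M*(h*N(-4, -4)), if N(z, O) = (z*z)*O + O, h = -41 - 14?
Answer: 3740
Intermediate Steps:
h = -55
N(z, O) = O + O*z**2 (N(z, O) = z**2*O + O = O*z**2 + O = O + O*z**2)
M = 1 (M = 6 - 5 = 1)
M*(h*N(-4, -4)) = 1*(-(-220)*(1 + (-4)**2)) = 1*(-(-220)*(1 + 16)) = 1*(-(-220)*17) = 1*(-55*(-68)) = 1*3740 = 3740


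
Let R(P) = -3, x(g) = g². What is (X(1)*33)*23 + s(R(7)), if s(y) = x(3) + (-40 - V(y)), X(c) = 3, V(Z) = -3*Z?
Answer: 2237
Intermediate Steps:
s(y) = -31 + 3*y (s(y) = 3² + (-40 - (-3)*y) = 9 + (-40 + 3*y) = -31 + 3*y)
(X(1)*33)*23 + s(R(7)) = (3*33)*23 + (-31 + 3*(-3)) = 99*23 + (-31 - 9) = 2277 - 40 = 2237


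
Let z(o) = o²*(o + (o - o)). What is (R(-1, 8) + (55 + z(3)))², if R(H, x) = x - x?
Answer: 6724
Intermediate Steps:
R(H, x) = 0
z(o) = o³ (z(o) = o²*(o + 0) = o²*o = o³)
(R(-1, 8) + (55 + z(3)))² = (0 + (55 + 3³))² = (0 + (55 + 27))² = (0 + 82)² = 82² = 6724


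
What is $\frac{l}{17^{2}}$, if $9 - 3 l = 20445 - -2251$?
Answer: $- \frac{22687}{867} \approx -26.167$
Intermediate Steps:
$l = - \frac{22687}{3}$ ($l = 3 - \frac{20445 - -2251}{3} = 3 - \frac{20445 + 2251}{3} = 3 - \frac{22696}{3} = - \frac{22687}{3} \approx -7562.3$)
$\frac{l}{17^{2}} = - \frac{22687}{3 \cdot 17^{2}} = - \frac{22687}{3 \cdot 289} = \left(- \frac{22687}{3}\right) \frac{1}{289} = - \frac{22687}{867}$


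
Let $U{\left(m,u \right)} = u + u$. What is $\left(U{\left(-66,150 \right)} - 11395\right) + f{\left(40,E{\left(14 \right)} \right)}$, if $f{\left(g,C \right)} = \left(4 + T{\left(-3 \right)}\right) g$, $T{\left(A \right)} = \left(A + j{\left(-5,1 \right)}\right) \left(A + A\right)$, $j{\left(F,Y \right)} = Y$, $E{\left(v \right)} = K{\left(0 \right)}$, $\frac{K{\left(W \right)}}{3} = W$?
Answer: $-10455$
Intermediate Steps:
$U{\left(m,u \right)} = 2 u$
$K{\left(W \right)} = 3 W$
$E{\left(v \right)} = 0$ ($E{\left(v \right)} = 3 \cdot 0 = 0$)
$T{\left(A \right)} = 2 A \left(1 + A\right)$ ($T{\left(A \right)} = \left(A + 1\right) \left(A + A\right) = \left(1 + A\right) 2 A = 2 A \left(1 + A\right)$)
$f{\left(g,C \right)} = 16 g$ ($f{\left(g,C \right)} = \left(4 + 2 \left(-3\right) \left(1 - 3\right)\right) g = \left(4 + 2 \left(-3\right) \left(-2\right)\right) g = \left(4 + 12\right) g = 16 g$)
$\left(U{\left(-66,150 \right)} - 11395\right) + f{\left(40,E{\left(14 \right)} \right)} = \left(2 \cdot 150 - 11395\right) + 16 \cdot 40 = \left(300 - 11395\right) + 640 = -11095 + 640 = -10455$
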